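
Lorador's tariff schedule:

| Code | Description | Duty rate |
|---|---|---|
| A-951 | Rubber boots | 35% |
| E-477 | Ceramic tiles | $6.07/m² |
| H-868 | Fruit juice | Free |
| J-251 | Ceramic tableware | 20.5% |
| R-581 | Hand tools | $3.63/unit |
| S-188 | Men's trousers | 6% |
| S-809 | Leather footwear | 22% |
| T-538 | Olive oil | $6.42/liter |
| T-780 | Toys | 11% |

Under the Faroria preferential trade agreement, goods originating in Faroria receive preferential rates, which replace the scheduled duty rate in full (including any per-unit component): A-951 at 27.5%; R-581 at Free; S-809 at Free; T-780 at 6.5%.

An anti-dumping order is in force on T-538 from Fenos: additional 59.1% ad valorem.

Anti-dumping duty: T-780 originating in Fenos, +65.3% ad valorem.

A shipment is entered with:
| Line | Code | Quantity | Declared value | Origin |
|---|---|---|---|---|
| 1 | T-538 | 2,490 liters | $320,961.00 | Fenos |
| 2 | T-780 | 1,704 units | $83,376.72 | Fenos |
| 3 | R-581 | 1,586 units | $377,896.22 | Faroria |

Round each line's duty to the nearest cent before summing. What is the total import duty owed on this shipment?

$269,290.19

Line 1 (T-538, Fenos, 2,490 liters, $320,961.00):
Base rate for T-538 is $6.42/liter.
Additional duty on T-538 from Fenos: +59.1% ad valorem. Applied ad valorem rate = 59.1%.
Duty = $320,961.00 × 59.1% + 2,490 × $6.42 = $205,673.75.
Line 2 (T-780, Fenos, 1,704 units, $83,376.72):
Base rate for T-780 is 11%.
T-780 has an FTA preferential rate, but origin Fenos is not Faroria; base rate stands.
Additional duty on T-780 from Fenos: +65.3%. Applied ad valorem rate: 11% + 65.3% = 76.3%.
Duty = $83,376.72 × 76.3% = $63,616.44.
Line 3 (R-581, Faroria, 1,586 units, $377,896.22):
Base rate for R-581 is $3.63/unit.
Origin Faroria qualifies under the Lorador–Faroria agreement and R-581 is covered: preferential rate Free applies instead.
Duty = $377,896.22 × 0% = $0.00.
Total = $205,673.75 + $63,616.44 + $0.00 = $269,290.19.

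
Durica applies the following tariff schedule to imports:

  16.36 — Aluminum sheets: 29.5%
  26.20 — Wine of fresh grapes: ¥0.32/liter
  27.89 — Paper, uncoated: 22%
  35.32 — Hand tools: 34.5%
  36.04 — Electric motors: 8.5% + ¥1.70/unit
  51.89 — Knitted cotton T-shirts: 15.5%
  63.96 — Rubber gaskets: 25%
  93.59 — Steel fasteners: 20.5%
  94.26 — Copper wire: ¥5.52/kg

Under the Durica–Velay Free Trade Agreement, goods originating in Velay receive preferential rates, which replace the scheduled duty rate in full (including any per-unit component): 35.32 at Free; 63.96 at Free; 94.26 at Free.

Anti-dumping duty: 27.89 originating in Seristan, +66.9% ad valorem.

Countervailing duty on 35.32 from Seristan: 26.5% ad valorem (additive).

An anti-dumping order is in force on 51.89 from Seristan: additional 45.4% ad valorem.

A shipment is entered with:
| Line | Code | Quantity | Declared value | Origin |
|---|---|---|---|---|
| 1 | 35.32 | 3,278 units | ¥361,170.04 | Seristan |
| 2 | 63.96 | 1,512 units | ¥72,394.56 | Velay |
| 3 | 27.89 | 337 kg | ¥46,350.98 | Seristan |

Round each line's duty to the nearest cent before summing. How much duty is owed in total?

Line 1 (35.32, Seristan, 3,278 units, ¥361,170.04):
Base rate for 35.32 is 34.5%.
35.32 has an FTA preferential rate, but origin Seristan is not Velay; base rate stands.
Additional duty on 35.32 from Seristan: +26.5%. Applied ad valorem rate: 34.5% + 26.5% = 61%.
Duty = ¥361,170.04 × 61% = ¥220,313.72.
Line 2 (63.96, Velay, 1,512 units, ¥72,394.56):
Base rate for 63.96 is 25%.
Origin Velay qualifies under the Durica–Velay agreement and 63.96 is covered: preferential rate Free applies instead.
Duty = ¥72,394.56 × 0% = ¥0.00.
Line 3 (27.89, Seristan, 337 kg, ¥46,350.98):
Base rate for 27.89 is 22%.
Additional duty on 27.89 from Seristan: +66.9%. Applied ad valorem rate: 22% + 66.9% = 88.9%.
Duty = ¥46,350.98 × 88.9% = ¥41,206.02.
Total = ¥220,313.72 + ¥0.00 + ¥41,206.02 = ¥261,519.74.

¥261,519.74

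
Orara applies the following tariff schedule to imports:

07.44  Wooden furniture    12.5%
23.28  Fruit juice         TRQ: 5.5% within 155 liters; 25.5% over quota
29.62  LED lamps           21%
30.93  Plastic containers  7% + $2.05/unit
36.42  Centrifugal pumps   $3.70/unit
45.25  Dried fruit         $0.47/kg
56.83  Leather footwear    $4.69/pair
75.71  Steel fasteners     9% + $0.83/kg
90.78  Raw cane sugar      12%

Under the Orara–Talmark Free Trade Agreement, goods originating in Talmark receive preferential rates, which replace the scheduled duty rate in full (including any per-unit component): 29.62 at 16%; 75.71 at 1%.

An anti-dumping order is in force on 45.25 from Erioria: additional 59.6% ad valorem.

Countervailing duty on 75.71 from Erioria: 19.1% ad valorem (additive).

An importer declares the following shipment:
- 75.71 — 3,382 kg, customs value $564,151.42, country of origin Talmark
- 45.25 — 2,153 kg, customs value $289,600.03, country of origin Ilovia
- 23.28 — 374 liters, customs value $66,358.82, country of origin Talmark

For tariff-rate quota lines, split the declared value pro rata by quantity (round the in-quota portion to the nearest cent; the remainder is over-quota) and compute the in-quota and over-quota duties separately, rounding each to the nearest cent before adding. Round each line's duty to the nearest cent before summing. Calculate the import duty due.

$18,074.59

Line 1 (75.71, Talmark, 3,382 kg, $564,151.42):
Base rate for 75.71 is 9% + $0.83/kg.
Origin Talmark qualifies under the Orara–Talmark agreement and 75.71 is covered: preferential rate 1% applies instead.
The additional-duty order on 75.71 targets Erioria, not Talmark; it does not apply.
Duty = $564,151.42 × 1% = $5,641.51.
Line 2 (45.25, Ilovia, 2,153 kg, $289,600.03):
Base rate for 45.25 is $0.47/kg.
The additional-duty order on 45.25 targets Erioria, not Ilovia; it does not apply.
Duty = 2,153 × $0.47 = $1,011.91.
Line 3 (23.28, Talmark, 374 liters, $66,358.82):
Code 23.28 is under a tariff-rate quota (threshold 155 liters). In-quota: 155 liters at 5.5%; over-quota: 219 liters at 25.5%.
Pro-rata value split: in-quota = $66,358.82 × 155/374 = $27,501.65; over-quota = $66,358.82 − $27,501.65 = $38,857.17.
In-quota duty = $27,501.65 × 5.5% = $1,512.59. Over-quota duty = $38,857.17 × 25.5% = $9,908.58.
Line duty = $1,512.59 + $9,908.58 = $11,421.17.
Total = $5,641.51 + $1,011.91 + $11,421.17 = $18,074.59.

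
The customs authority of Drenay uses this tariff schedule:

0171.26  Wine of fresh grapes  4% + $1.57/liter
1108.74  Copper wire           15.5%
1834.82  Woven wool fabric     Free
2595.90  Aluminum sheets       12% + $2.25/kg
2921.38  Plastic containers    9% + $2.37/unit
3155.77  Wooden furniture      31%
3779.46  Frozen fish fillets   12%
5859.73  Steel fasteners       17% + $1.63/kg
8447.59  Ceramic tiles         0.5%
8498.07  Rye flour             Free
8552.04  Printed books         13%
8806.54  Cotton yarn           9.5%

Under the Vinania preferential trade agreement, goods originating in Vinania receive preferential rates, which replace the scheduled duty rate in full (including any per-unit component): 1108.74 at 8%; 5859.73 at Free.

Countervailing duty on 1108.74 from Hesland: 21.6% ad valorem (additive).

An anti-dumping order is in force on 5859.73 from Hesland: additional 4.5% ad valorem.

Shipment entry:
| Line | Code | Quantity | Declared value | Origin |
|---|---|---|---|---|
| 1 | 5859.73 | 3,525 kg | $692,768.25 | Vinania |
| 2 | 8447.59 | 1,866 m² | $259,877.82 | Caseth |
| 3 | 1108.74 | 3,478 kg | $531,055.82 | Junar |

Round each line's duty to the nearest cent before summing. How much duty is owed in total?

Line 1 (5859.73, Vinania, 3,525 kg, $692,768.25):
Base rate for 5859.73 is 17% + $1.63/kg.
Origin Vinania qualifies under the Drenay–Vinania agreement and 5859.73 is covered: preferential rate Free applies instead.
The additional-duty order on 5859.73 targets Hesland, not Vinania; it does not apply.
Duty = $692,768.25 × 0% = $0.00.
Line 2 (8447.59, Caseth, 1,866 m², $259,877.82):
Base rate for 8447.59 is 0.5%.
Duty = $259,877.82 × 0.5% = $1,299.39.
Line 3 (1108.74, Junar, 3,478 kg, $531,055.82):
Base rate for 1108.74 is 15.5%.
1108.74 has an FTA preferential rate, but origin Junar is not Vinania; base rate stands.
The additional-duty order on 1108.74 targets Hesland, not Junar; it does not apply.
Duty = $531,055.82 × 15.5% = $82,313.65.
Total = $0.00 + $1,299.39 + $82,313.65 = $83,613.04.

$83,613.04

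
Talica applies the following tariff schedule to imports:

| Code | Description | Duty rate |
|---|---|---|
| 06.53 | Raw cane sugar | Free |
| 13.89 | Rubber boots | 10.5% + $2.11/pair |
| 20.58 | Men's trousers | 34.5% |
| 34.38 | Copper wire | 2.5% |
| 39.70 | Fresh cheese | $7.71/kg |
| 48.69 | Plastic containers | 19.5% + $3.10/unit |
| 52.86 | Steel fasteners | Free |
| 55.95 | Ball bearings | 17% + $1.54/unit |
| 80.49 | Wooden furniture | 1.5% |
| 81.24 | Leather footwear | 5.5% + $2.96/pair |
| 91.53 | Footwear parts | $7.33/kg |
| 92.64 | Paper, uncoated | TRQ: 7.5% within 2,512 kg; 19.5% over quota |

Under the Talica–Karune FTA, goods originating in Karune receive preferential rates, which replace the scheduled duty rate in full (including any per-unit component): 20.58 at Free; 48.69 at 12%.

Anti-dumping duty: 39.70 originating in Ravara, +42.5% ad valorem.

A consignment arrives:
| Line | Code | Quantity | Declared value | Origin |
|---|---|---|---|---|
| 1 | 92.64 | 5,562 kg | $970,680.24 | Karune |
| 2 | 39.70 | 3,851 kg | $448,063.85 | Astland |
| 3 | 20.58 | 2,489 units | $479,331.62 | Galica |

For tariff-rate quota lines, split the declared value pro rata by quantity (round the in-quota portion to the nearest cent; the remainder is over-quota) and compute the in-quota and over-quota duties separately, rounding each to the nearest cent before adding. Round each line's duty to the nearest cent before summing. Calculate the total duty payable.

$331,735.96

Line 1 (92.64, Karune, 5,562 kg, $970,680.24):
Code 92.64 is under a tariff-rate quota (threshold 2,512 kg). In-quota: 2,512 kg at 7.5%; over-quota: 3,050 kg at 19.5%.
Pro-rata value split: in-quota = $970,680.24 × 2,512/5,562 = $438,394.24; over-quota = $970,680.24 − $438,394.24 = $532,286.00.
In-quota duty = $438,394.24 × 7.5% = $32,879.57. Over-quota duty = $532,286.00 × 19.5% = $103,795.77.
Line duty = $32,879.57 + $103,795.77 = $136,675.34.
Line 2 (39.70, Astland, 3,851 kg, $448,063.85):
Base rate for 39.70 is $7.71/kg.
The additional-duty order on 39.70 targets Ravara, not Astland; it does not apply.
Duty = 3,851 × $7.71 = $29,691.21.
Line 3 (20.58, Galica, 2,489 units, $479,331.62):
Base rate for 20.58 is 34.5%.
20.58 has an FTA preferential rate, but origin Galica is not Karune; base rate stands.
Duty = $479,331.62 × 34.5% = $165,369.41.
Total = $136,675.34 + $29,691.21 + $165,369.41 = $331,735.96.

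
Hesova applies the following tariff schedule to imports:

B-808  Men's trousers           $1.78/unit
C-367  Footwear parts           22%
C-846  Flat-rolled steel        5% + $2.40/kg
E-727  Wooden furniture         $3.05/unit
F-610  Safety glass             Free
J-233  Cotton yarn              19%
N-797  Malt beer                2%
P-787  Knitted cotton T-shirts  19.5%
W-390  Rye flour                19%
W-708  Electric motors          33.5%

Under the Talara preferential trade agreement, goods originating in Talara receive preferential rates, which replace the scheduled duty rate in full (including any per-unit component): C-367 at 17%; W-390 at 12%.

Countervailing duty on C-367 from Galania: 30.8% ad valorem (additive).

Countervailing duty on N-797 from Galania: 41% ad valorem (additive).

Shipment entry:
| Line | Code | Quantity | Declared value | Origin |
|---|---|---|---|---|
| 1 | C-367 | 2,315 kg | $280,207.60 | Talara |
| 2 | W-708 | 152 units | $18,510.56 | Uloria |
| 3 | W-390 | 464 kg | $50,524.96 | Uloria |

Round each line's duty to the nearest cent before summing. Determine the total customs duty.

$63,436.07

Line 1 (C-367, Talara, 2,315 kg, $280,207.60):
Base rate for C-367 is 22%.
Origin Talara qualifies under the Hesova–Talara agreement and C-367 is covered: preferential rate 17% applies instead.
The additional-duty order on C-367 targets Galania, not Talara; it does not apply.
Duty = $280,207.60 × 17% = $47,635.29.
Line 2 (W-708, Uloria, 152 units, $18,510.56):
Base rate for W-708 is 33.5%.
Duty = $18,510.56 × 33.5% = $6,201.04.
Line 3 (W-390, Uloria, 464 kg, $50,524.96):
Base rate for W-390 is 19%.
W-390 has an FTA preferential rate, but origin Uloria is not Talara; base rate stands.
Duty = $50,524.96 × 19% = $9,599.74.
Total = $47,635.29 + $6,201.04 + $9,599.74 = $63,436.07.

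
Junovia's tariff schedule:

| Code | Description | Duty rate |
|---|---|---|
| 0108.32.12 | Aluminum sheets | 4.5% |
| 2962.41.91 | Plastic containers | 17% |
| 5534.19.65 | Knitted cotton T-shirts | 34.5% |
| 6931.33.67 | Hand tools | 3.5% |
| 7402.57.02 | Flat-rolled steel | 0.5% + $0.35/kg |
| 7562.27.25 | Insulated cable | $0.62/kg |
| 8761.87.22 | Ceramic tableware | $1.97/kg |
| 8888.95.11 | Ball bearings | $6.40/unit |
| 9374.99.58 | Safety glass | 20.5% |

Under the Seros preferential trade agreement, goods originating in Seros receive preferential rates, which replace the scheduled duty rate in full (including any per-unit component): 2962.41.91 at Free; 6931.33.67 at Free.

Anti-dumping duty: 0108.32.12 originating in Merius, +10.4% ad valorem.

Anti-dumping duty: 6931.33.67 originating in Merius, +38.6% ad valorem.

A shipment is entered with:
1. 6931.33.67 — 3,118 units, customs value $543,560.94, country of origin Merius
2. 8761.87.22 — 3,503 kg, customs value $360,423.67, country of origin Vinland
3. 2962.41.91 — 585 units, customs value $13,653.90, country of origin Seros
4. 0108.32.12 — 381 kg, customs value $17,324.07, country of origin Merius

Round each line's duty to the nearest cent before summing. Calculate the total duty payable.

$238,321.36

Line 1 (6931.33.67, Merius, 3,118 units, $543,560.94):
Base rate for 6931.33.67 is 3.5%.
6931.33.67 has an FTA preferential rate, but origin Merius is not Seros; base rate stands.
Additional duty on 6931.33.67 from Merius: +38.6%. Applied ad valorem rate: 3.5% + 38.6% = 42.1%.
Duty = $543,560.94 × 42.1% = $228,839.16.
Line 2 (8761.87.22, Vinland, 3,503 kg, $360,423.67):
Base rate for 8761.87.22 is $1.97/kg.
Duty = 3,503 × $1.97 = $6,900.91.
Line 3 (2962.41.91, Seros, 585 units, $13,653.90):
Base rate for 2962.41.91 is 17%.
Origin Seros qualifies under the Junovia–Seros agreement and 2962.41.91 is covered: preferential rate Free applies instead.
Duty = $13,653.90 × 0% = $0.00.
Line 4 (0108.32.12, Merius, 381 kg, $17,324.07):
Base rate for 0108.32.12 is 4.5%.
Additional duty on 0108.32.12 from Merius: +10.4%. Applied ad valorem rate: 4.5% + 10.4% = 14.9%.
Duty = $17,324.07 × 14.9% = $2,581.29.
Total = $228,839.16 + $6,900.91 + $0.00 + $2,581.29 = $238,321.36.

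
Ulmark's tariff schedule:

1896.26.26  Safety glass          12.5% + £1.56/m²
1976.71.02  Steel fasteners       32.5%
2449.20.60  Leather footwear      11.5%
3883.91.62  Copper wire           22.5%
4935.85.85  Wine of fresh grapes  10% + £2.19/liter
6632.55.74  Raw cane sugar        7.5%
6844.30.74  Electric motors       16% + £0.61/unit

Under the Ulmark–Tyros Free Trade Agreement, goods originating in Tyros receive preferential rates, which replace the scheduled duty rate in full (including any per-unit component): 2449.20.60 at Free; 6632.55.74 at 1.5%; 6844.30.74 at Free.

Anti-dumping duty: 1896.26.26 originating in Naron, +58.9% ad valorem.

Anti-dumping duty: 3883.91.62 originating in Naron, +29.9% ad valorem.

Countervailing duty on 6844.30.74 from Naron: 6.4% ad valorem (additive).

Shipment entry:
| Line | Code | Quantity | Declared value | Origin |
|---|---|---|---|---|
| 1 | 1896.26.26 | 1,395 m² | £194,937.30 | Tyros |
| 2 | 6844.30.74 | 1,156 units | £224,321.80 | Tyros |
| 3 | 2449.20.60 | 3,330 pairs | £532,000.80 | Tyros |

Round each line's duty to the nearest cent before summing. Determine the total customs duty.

£26,543.36

Line 1 (1896.26.26, Tyros, 1,395 m², £194,937.30):
Base rate for 1896.26.26 is 12.5% + £1.56/m².
Origin Tyros is the FTA partner but 1896.26.26 is not on the preference list; base rate stands.
The additional-duty order on 1896.26.26 targets Naron, not Tyros; it does not apply.
Duty = £194,937.30 × 12.5% + 1,395 × £1.56 = £26,543.36.
Line 2 (6844.30.74, Tyros, 1,156 units, £224,321.80):
Base rate for 6844.30.74 is 16% + £0.61/unit.
Origin Tyros qualifies under the Ulmark–Tyros agreement and 6844.30.74 is covered: preferential rate Free applies instead.
The additional-duty order on 6844.30.74 targets Naron, not Tyros; it does not apply.
Duty = £224,321.80 × 0% = £0.00.
Line 3 (2449.20.60, Tyros, 3,330 pairs, £532,000.80):
Base rate for 2449.20.60 is 11.5%.
Origin Tyros qualifies under the Ulmark–Tyros agreement and 2449.20.60 is covered: preferential rate Free applies instead.
Duty = £532,000.80 × 0% = £0.00.
Total = £26,543.36 + £0.00 + £0.00 = £26,543.36.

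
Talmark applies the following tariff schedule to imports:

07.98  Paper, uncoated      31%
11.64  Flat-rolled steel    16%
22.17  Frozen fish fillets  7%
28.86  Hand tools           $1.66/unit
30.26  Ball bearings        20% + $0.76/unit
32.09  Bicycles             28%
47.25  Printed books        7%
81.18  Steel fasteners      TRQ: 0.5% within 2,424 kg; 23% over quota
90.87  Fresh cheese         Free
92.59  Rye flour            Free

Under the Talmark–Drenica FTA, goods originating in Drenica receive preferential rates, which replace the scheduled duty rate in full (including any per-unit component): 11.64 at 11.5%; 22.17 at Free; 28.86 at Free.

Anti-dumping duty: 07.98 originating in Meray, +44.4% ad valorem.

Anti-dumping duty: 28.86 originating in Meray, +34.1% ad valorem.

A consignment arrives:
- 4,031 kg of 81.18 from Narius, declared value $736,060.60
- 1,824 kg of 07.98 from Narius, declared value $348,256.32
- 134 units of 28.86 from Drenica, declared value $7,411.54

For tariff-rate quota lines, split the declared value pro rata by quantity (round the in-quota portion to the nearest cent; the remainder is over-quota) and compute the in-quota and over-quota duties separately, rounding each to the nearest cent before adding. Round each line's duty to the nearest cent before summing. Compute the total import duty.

$177,663.36

Line 1 (81.18, Narius, 4,031 kg, $736,060.60):
Code 81.18 is under a tariff-rate quota (threshold 2,424 kg). In-quota: 2,424 kg at 0.5%; over-quota: 1,607 kg at 23%.
Pro-rata value split: in-quota = $736,060.60 × 2,424/4,031 = $442,622.40; over-quota = $736,060.60 − $442,622.40 = $293,438.20.
In-quota duty = $442,622.40 × 0.5% = $2,213.11. Over-quota duty = $293,438.20 × 23% = $67,490.79.
Line duty = $2,213.11 + $67,490.79 = $69,703.90.
Line 2 (07.98, Narius, 1,824 kg, $348,256.32):
Base rate for 07.98 is 31%.
The additional-duty order on 07.98 targets Meray, not Narius; it does not apply.
Duty = $348,256.32 × 31% = $107,959.46.
Line 3 (28.86, Drenica, 134 units, $7,411.54):
Base rate for 28.86 is $1.66/unit.
Origin Drenica qualifies under the Talmark–Drenica agreement and 28.86 is covered: preferential rate Free applies instead.
The additional-duty order on 28.86 targets Meray, not Drenica; it does not apply.
Duty = $7,411.54 × 0% = $0.00.
Total = $69,703.90 + $107,959.46 + $0.00 = $177,663.36.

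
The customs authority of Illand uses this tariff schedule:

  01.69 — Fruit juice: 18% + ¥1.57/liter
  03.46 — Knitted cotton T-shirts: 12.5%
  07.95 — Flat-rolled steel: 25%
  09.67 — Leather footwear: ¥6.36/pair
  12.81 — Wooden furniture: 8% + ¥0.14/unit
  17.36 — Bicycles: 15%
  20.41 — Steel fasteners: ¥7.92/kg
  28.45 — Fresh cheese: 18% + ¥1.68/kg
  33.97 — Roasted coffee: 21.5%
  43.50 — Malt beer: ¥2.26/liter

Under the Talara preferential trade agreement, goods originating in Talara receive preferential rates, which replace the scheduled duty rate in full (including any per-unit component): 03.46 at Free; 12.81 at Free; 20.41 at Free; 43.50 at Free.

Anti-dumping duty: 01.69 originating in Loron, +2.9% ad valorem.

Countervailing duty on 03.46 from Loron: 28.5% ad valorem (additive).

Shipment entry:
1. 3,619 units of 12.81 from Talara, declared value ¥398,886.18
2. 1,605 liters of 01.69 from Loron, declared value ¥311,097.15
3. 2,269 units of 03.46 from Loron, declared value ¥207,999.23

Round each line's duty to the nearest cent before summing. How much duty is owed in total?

¥152,818.83

Line 1 (12.81, Talara, 3,619 units, ¥398,886.18):
Base rate for 12.81 is 8% + ¥0.14/unit.
Origin Talara qualifies under the Illand–Talara agreement and 12.81 is covered: preferential rate Free applies instead.
Duty = ¥398,886.18 × 0% = ¥0.00.
Line 2 (01.69, Loron, 1,605 liters, ¥311,097.15):
Base rate for 01.69 is 18% + ¥1.57/liter.
Additional duty on 01.69 from Loron: +2.9%. Applied ad valorem rate: 18% + 2.9% = 20.9%.
Duty = ¥311,097.15 × 20.9% + 1,605 × ¥1.57 = ¥67,539.15.
Line 3 (03.46, Loron, 2,269 units, ¥207,999.23):
Base rate for 03.46 is 12.5%.
03.46 has an FTA preferential rate, but origin Loron is not Talara; base rate stands.
Additional duty on 03.46 from Loron: +28.5%. Applied ad valorem rate: 12.5% + 28.5% = 41%.
Duty = ¥207,999.23 × 41% = ¥85,279.68.
Total = ¥0.00 + ¥67,539.15 + ¥85,279.68 = ¥152,818.83.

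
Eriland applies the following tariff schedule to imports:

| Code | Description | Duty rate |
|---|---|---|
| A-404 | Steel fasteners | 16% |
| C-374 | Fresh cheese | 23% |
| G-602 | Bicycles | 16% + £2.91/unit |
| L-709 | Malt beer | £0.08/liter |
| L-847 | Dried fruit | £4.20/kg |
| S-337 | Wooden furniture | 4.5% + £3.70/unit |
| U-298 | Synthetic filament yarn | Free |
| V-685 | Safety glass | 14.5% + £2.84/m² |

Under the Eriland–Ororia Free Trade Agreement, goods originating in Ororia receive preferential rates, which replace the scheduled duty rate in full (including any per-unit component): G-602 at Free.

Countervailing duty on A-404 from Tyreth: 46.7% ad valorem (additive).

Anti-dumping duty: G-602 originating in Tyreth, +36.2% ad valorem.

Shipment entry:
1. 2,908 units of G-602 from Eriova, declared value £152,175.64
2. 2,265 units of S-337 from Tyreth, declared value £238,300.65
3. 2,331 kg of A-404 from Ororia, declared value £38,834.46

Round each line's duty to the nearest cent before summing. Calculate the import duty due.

£58,127.92

Line 1 (G-602, Eriova, 2,908 units, £152,175.64):
Base rate for G-602 is 16% + £2.91/unit.
G-602 has an FTA preferential rate, but origin Eriova is not Ororia; base rate stands.
The additional-duty order on G-602 targets Tyreth, not Eriova; it does not apply.
Duty = £152,175.64 × 16% + 2,908 × £2.91 = £32,810.38.
Line 2 (S-337, Tyreth, 2,265 units, £238,300.65):
Base rate for S-337 is 4.5% + £3.70/unit.
Duty = £238,300.65 × 4.5% + 2,265 × £3.70 = £19,104.03.
Line 3 (A-404, Ororia, 2,331 kg, £38,834.46):
Base rate for A-404 is 16%.
Origin Ororia is the FTA partner but A-404 is not on the preference list; base rate stands.
The additional-duty order on A-404 targets Tyreth, not Ororia; it does not apply.
Duty = £38,834.46 × 16% = £6,213.51.
Total = £32,810.38 + £19,104.03 + £6,213.51 = £58,127.92.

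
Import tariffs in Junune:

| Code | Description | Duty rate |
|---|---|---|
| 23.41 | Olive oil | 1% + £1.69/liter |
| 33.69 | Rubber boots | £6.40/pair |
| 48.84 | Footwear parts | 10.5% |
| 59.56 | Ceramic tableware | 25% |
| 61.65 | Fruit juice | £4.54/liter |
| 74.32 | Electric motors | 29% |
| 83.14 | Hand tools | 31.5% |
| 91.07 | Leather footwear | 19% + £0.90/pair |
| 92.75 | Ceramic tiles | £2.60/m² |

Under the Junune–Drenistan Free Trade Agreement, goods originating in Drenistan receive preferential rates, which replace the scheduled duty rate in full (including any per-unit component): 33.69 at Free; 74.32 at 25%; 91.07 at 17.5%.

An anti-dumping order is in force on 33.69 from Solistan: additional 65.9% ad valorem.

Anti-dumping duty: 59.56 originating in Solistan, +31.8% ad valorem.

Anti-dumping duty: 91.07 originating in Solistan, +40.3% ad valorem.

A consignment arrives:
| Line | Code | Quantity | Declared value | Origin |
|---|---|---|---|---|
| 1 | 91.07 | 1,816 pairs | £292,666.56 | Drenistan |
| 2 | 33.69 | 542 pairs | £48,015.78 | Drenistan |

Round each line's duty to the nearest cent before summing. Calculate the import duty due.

£51,216.65

Line 1 (91.07, Drenistan, 1,816 pairs, £292,666.56):
Base rate for 91.07 is 19% + £0.90/pair.
Origin Drenistan qualifies under the Junune–Drenistan agreement and 91.07 is covered: preferential rate 17.5% applies instead.
The additional-duty order on 91.07 targets Solistan, not Drenistan; it does not apply.
Duty = £292,666.56 × 17.5% = £51,216.65.
Line 2 (33.69, Drenistan, 542 pairs, £48,015.78):
Base rate for 33.69 is £6.40/pair.
Origin Drenistan qualifies under the Junune–Drenistan agreement and 33.69 is covered: preferential rate Free applies instead.
The additional-duty order on 33.69 targets Solistan, not Drenistan; it does not apply.
Duty = £48,015.78 × 0% = £0.00.
Total = £51,216.65 + £0.00 = £51,216.65.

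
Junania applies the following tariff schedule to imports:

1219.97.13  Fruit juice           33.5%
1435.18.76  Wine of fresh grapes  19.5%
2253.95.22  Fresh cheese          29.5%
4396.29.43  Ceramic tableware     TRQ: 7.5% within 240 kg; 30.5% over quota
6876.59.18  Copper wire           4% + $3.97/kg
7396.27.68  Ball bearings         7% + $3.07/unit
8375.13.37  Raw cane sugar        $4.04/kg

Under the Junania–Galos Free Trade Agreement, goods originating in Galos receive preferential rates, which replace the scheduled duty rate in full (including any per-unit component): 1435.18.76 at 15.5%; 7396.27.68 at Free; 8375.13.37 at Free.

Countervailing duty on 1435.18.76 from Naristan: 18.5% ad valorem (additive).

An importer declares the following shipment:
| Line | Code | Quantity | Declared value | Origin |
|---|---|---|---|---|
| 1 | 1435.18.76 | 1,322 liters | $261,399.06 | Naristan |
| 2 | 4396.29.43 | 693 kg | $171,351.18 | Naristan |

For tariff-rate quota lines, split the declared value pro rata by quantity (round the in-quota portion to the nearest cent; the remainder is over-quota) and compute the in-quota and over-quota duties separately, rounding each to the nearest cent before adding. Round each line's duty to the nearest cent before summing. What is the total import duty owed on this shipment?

$137,945.00

Line 1 (1435.18.76, Naristan, 1,322 liters, $261,399.06):
Base rate for 1435.18.76 is 19.5%.
1435.18.76 has an FTA preferential rate, but origin Naristan is not Galos; base rate stands.
Additional duty on 1435.18.76 from Naristan: +18.5%. Applied ad valorem rate: 19.5% + 18.5% = 38%.
Duty = $261,399.06 × 38% = $99,331.64.
Line 2 (4396.29.43, Naristan, 693 kg, $171,351.18):
Code 4396.29.43 is under a tariff-rate quota (threshold 240 kg). In-quota: 240 kg at 7.5%; over-quota: 453 kg at 30.5%.
Pro-rata value split: in-quota = $171,351.18 × 240/693 = $59,342.40; over-quota = $171,351.18 − $59,342.40 = $112,008.78.
In-quota duty = $59,342.40 × 7.5% = $4,450.68. Over-quota duty = $112,008.78 × 30.5% = $34,162.68.
Line duty = $4,450.68 + $34,162.68 = $38,613.36.
Total = $99,331.64 + $38,613.36 = $137,945.00.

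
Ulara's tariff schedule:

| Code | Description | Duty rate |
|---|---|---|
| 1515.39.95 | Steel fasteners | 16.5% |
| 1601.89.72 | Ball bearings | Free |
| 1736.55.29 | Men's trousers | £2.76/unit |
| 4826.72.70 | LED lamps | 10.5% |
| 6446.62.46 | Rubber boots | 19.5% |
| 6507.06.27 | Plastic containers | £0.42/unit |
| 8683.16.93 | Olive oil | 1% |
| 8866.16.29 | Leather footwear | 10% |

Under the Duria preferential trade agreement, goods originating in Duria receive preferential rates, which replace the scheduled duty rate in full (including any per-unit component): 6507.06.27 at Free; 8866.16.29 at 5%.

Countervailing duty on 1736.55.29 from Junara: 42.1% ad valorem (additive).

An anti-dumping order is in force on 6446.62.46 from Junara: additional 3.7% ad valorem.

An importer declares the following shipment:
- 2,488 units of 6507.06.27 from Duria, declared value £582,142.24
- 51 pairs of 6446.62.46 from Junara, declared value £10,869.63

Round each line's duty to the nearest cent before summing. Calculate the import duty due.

Line 1 (6507.06.27, Duria, 2,488 units, £582,142.24):
Base rate for 6507.06.27 is £0.42/unit.
Origin Duria qualifies under the Ulara–Duria agreement and 6507.06.27 is covered: preferential rate Free applies instead.
Duty = £582,142.24 × 0% = £0.00.
Line 2 (6446.62.46, Junara, 51 pairs, £10,869.63):
Base rate for 6446.62.46 is 19.5%.
Additional duty on 6446.62.46 from Junara: +3.7%. Applied ad valorem rate: 19.5% + 3.7% = 23.2%.
Duty = £10,869.63 × 23.2% = £2,521.75.
Total = £0.00 + £2,521.75 = £2,521.75.

£2,521.75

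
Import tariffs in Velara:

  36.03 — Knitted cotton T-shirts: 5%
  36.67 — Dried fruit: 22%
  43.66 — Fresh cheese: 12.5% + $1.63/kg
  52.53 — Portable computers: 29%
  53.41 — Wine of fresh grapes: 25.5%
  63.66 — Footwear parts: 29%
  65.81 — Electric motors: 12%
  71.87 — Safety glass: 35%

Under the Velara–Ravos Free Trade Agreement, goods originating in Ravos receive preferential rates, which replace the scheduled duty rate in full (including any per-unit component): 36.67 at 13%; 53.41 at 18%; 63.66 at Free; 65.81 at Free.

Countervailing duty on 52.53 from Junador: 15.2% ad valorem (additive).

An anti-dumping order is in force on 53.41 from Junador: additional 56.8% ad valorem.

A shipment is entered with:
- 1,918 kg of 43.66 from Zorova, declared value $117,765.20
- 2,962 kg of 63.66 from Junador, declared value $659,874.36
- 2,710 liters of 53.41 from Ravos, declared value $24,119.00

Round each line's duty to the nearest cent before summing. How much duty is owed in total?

$213,551.97

Line 1 (43.66, Zorova, 1,918 kg, $117,765.20):
Base rate for 43.66 is 12.5% + $1.63/kg.
Duty = $117,765.20 × 12.5% + 1,918 × $1.63 = $17,846.99.
Line 2 (63.66, Junador, 2,962 kg, $659,874.36):
Base rate for 63.66 is 29%.
63.66 has an FTA preferential rate, but origin Junador is not Ravos; base rate stands.
Duty = $659,874.36 × 29% = $191,363.56.
Line 3 (53.41, Ravos, 2,710 liters, $24,119.00):
Base rate for 53.41 is 25.5%.
Origin Ravos qualifies under the Velara–Ravos agreement and 53.41 is covered: preferential rate 18% applies instead.
The additional-duty order on 53.41 targets Junador, not Ravos; it does not apply.
Duty = $24,119.00 × 18% = $4,341.42.
Total = $17,846.99 + $191,363.56 + $4,341.42 = $213,551.97.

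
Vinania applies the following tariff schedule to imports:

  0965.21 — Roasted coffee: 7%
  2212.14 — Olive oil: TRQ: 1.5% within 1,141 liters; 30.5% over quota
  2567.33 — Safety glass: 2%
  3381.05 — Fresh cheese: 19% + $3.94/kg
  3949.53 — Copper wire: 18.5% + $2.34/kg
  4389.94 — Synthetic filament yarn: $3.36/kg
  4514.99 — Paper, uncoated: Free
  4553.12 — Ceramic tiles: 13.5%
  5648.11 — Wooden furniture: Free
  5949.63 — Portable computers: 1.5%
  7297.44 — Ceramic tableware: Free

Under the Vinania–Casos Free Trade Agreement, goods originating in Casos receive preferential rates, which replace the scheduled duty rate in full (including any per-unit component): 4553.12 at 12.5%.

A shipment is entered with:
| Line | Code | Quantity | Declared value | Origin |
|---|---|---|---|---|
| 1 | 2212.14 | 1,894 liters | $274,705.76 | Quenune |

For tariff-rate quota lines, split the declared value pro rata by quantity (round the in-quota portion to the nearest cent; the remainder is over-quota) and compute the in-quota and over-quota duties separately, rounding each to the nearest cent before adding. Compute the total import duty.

$35,792.97

Line 1 (2212.14, Quenune, 1,894 liters, $274,705.76):
Code 2212.14 is under a tariff-rate quota (threshold 1,141 liters). In-quota: 1,141 liters at 1.5%; over-quota: 753 liters at 30.5%.
Pro-rata value split: in-quota = $274,705.76 × 1,141/1,894 = $165,490.64; over-quota = $274,705.76 − $165,490.64 = $109,215.12.
In-quota duty = $165,490.64 × 1.5% = $2,482.36. Over-quota duty = $109,215.12 × 30.5% = $33,310.61.
Line duty = $2,482.36 + $33,310.61 = $35,792.97.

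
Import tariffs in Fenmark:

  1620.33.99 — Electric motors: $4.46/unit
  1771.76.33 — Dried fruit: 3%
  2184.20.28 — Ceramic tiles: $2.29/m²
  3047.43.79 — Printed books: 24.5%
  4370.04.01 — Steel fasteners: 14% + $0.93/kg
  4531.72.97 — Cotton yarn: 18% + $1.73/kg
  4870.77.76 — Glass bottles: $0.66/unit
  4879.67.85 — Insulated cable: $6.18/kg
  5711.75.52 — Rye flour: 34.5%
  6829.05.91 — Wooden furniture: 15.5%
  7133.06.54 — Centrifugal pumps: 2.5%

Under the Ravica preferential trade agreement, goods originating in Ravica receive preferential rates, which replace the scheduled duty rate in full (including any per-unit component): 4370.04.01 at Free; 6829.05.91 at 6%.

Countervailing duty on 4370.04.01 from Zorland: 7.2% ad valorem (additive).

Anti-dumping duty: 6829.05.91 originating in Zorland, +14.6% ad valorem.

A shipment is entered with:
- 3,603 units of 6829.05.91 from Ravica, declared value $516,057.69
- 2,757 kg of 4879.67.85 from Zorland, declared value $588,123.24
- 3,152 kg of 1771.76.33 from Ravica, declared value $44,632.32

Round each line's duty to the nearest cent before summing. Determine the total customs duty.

$49,340.69

Line 1 (6829.05.91, Ravica, 3,603 units, $516,057.69):
Base rate for 6829.05.91 is 15.5%.
Origin Ravica qualifies under the Fenmark–Ravica agreement and 6829.05.91 is covered: preferential rate 6% applies instead.
The additional-duty order on 6829.05.91 targets Zorland, not Ravica; it does not apply.
Duty = $516,057.69 × 6% = $30,963.46.
Line 2 (4879.67.85, Zorland, 2,757 kg, $588,123.24):
Base rate for 4879.67.85 is $6.18/kg.
Duty = 2,757 × $6.18 = $17,038.26.
Line 3 (1771.76.33, Ravica, 3,152 kg, $44,632.32):
Base rate for 1771.76.33 is 3%.
Origin Ravica is the FTA partner but 1771.76.33 is not on the preference list; base rate stands.
Duty = $44,632.32 × 3% = $1,338.97.
Total = $30,963.46 + $17,038.26 + $1,338.97 = $49,340.69.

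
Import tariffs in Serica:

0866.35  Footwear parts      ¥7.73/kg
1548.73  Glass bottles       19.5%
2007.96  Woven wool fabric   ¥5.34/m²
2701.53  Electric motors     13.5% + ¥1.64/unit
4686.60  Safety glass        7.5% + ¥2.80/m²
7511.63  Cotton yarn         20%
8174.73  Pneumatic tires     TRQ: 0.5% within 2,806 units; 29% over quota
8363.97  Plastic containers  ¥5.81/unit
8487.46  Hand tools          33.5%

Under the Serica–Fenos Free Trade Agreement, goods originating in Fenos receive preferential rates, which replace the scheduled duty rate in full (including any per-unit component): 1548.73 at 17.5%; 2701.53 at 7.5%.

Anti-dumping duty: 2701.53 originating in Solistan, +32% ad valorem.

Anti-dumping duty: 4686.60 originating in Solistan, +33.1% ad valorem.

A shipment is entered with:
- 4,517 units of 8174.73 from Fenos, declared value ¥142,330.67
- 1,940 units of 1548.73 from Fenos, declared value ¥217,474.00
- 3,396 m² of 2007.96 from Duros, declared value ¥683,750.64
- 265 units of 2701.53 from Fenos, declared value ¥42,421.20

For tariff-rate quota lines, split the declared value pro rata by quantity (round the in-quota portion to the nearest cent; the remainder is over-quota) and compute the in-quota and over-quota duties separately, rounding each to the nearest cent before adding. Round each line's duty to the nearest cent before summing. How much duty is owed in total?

¥75,451.22

Line 1 (8174.73, Fenos, 4,517 units, ¥142,330.67):
Code 8174.73 is under a tariff-rate quota (threshold 2,806 units). In-quota: 2,806 units at 0.5%; over-quota: 1,711 units at 29%.
Pro-rata value split: in-quota = ¥142,330.67 × 2,806/4,517 = ¥88,417.06; over-quota = ¥142,330.67 − ¥88,417.06 = ¥53,913.61.
In-quota duty = ¥88,417.06 × 0.5% = ¥442.09. Over-quota duty = ¥53,913.61 × 29% = ¥15,634.95.
Line duty = ¥442.09 + ¥15,634.95 = ¥16,077.04.
Line 2 (1548.73, Fenos, 1,940 units, ¥217,474.00):
Base rate for 1548.73 is 19.5%.
Origin Fenos qualifies under the Serica–Fenos agreement and 1548.73 is covered: preferential rate 17.5% applies instead.
Duty = ¥217,474.00 × 17.5% = ¥38,057.95.
Line 3 (2007.96, Duros, 3,396 m², ¥683,750.64):
Base rate for 2007.96 is ¥5.34/m².
Duty = 3,396 × ¥5.34 = ¥18,134.64.
Line 4 (2701.53, Fenos, 265 units, ¥42,421.20):
Base rate for 2701.53 is 13.5% + ¥1.64/unit.
Origin Fenos qualifies under the Serica–Fenos agreement and 2701.53 is covered: preferential rate 7.5% applies instead.
The additional-duty order on 2701.53 targets Solistan, not Fenos; it does not apply.
Duty = ¥42,421.20 × 7.5% = ¥3,181.59.
Total = ¥16,077.04 + ¥38,057.95 + ¥18,134.64 + ¥3,181.59 = ¥75,451.22.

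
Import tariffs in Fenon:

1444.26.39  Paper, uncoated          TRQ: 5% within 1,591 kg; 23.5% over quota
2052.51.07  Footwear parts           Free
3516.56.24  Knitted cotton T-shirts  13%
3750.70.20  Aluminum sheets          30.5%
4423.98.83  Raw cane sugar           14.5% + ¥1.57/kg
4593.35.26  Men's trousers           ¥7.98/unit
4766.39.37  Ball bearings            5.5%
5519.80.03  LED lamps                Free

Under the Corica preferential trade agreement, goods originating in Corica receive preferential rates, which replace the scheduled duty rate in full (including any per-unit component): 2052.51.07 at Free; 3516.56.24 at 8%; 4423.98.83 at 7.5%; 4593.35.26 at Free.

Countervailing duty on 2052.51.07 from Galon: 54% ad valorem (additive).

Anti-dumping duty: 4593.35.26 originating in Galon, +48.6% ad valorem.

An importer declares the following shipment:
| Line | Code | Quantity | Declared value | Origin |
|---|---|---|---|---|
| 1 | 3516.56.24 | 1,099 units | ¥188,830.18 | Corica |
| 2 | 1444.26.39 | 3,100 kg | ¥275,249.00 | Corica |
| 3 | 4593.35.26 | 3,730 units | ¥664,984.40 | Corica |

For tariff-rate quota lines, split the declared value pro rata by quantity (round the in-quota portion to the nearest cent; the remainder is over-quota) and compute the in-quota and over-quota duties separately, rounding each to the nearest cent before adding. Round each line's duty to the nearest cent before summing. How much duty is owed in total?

¥53,655.92

Line 1 (3516.56.24, Corica, 1,099 units, ¥188,830.18):
Base rate for 3516.56.24 is 13%.
Origin Corica qualifies under the Fenon–Corica agreement and 3516.56.24 is covered: preferential rate 8% applies instead.
Duty = ¥188,830.18 × 8% = ¥15,106.41.
Line 2 (1444.26.39, Corica, 3,100 kg, ¥275,249.00):
Code 1444.26.39 is under a tariff-rate quota (threshold 1,591 kg). In-quota: 1,591 kg at 5%; over-quota: 1,509 kg at 23.5%.
Pro-rata value split: in-quota = ¥275,249.00 × 1,591/3,100 = ¥141,264.89; over-quota = ¥275,249.00 − ¥141,264.89 = ¥133,984.11.
In-quota duty = ¥141,264.89 × 5% = ¥7,063.24. Over-quota duty = ¥133,984.11 × 23.5% = ¥31,486.27.
Line duty = ¥7,063.24 + ¥31,486.27 = ¥38,549.51.
Line 3 (4593.35.26, Corica, 3,730 units, ¥664,984.40):
Base rate for 4593.35.26 is ¥7.98/unit.
Origin Corica qualifies under the Fenon–Corica agreement and 4593.35.26 is covered: preferential rate Free applies instead.
The additional-duty order on 4593.35.26 targets Galon, not Corica; it does not apply.
Duty = ¥664,984.40 × 0% = ¥0.00.
Total = ¥15,106.41 + ¥38,549.51 + ¥0.00 = ¥53,655.92.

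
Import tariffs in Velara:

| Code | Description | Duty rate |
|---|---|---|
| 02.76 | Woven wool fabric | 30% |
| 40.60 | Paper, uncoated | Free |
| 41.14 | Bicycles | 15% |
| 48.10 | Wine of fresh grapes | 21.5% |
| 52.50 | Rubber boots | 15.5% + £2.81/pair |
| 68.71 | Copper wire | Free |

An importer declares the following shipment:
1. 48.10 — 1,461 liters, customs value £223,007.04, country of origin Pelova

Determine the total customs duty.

Line 1 (48.10, Pelova, 1,461 liters, £223,007.04):
Base rate for 48.10 is 21.5%.
Duty = £223,007.04 × 21.5% = £47,946.51.

£47,946.51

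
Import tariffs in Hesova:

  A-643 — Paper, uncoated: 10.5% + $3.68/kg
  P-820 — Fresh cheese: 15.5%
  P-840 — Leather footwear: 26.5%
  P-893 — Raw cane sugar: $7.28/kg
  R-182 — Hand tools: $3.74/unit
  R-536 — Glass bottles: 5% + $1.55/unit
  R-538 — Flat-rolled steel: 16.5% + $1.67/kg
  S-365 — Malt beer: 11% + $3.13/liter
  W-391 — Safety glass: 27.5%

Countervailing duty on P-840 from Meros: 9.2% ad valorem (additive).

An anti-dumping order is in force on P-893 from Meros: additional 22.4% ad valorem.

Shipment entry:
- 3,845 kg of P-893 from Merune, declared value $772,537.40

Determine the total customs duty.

Line 1 (P-893, Merune, 3,845 kg, $772,537.40):
Base rate for P-893 is $7.28/kg.
The additional-duty order on P-893 targets Meros, not Merune; it does not apply.
Duty = 3,845 × $7.28 = $27,991.60.

$27,991.60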